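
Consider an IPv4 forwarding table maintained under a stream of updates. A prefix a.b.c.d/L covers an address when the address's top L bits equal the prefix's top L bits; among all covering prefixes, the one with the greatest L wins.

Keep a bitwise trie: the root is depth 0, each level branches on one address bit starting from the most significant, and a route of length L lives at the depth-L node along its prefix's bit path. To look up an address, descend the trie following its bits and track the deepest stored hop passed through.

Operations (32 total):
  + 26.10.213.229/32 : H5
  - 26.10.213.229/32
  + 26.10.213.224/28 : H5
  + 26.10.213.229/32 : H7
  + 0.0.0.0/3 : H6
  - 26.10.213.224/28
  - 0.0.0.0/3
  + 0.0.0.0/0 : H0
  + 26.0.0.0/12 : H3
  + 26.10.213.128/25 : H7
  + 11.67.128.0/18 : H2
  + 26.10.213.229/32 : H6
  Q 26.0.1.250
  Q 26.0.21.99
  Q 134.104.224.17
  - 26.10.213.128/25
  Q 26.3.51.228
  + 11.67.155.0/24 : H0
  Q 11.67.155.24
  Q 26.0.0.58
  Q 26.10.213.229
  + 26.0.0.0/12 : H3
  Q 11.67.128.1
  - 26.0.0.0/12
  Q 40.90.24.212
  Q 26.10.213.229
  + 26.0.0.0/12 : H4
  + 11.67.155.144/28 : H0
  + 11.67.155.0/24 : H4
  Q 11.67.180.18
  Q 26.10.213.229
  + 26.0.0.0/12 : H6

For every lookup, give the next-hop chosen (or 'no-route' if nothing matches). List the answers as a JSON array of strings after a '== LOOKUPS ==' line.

Process each operation:
  add 26.10.213.229/32 -> H5 at depth 32
  - 26.10.213.229/32 clear@32
  add 26.10.213.224/28 -> H5 at depth 28
  add 26.10.213.229/32 -> H7 at depth 32
  add 0.0.0.0/3 -> H6 at depth 3
  - 26.10.213.224/28 clear@28
  - 0.0.0.0/3 clear@3
  add 0.0.0.0/0 -> H0 at depth 0
  add 26.0.0.0/12 -> H3 at depth 12
  add 26.10.213.128/25 -> H7 at depth 25
  add 11.67.128.0/18 -> H2 at depth 18
  add 26.10.213.229/32 -> H6 at depth 32
  Q 26.0.1.250: descend 000110100000 ; hops seen [H0,H3] ; pick H3
  Q 26.0.21.99: descend 000110100000 ; hops seen [H0,H3] ; pick H3
  Q 134.104.224.17: descend ε ; hops seen [H0] ; pick H0
  - 26.10.213.128/25 clear@25
  Q 26.3.51.228: descend 000110100000 ; hops seen [H0,H3] ; pick H3
  add 11.67.155.0/24 -> H0 at depth 24
  Q 11.67.155.24: descend 000010110100001110011011 ; hops seen [H0,H2,H0] ; pick H0
  Q 26.0.0.58: descend 000110100000 ; hops seen [H0,H3] ; pick H3
  Q 26.10.213.229: descend 00011010000010101101010111100101 ; hops seen [H0,H3,H6] ; pick H6
  add 26.0.0.0/12 -> H3 at depth 12
  Q 11.67.128.1: descend 0000101101000011100 ; hops seen [H0,H2] ; pick H2
  - 26.0.0.0/12 clear@12
  Q 40.90.24.212: descend 00 ; hops seen [H0] ; pick H0
  Q 26.10.213.229: descend 00011010000010101101010111100101 ; hops seen [H0,H6] ; pick H6
  add 26.0.0.0/12 -> H4 at depth 12
  add 11.67.155.144/28 -> H0 at depth 28
  add 11.67.155.0/24 -> H4 at depth 24
  Q 11.67.180.18: descend 000010110100001110 ; hops seen [H0,H2] ; pick H2
  Q 26.10.213.229: descend 00011010000010101101010111100101 ; hops seen [H0,H4,H6] ; pick H6
  add 26.0.0.0/12 -> H6 at depth 12

== LOOKUPS ==
["H3","H3","H0","H3","H0","H3","H6","H2","H0","H6","H2","H6"]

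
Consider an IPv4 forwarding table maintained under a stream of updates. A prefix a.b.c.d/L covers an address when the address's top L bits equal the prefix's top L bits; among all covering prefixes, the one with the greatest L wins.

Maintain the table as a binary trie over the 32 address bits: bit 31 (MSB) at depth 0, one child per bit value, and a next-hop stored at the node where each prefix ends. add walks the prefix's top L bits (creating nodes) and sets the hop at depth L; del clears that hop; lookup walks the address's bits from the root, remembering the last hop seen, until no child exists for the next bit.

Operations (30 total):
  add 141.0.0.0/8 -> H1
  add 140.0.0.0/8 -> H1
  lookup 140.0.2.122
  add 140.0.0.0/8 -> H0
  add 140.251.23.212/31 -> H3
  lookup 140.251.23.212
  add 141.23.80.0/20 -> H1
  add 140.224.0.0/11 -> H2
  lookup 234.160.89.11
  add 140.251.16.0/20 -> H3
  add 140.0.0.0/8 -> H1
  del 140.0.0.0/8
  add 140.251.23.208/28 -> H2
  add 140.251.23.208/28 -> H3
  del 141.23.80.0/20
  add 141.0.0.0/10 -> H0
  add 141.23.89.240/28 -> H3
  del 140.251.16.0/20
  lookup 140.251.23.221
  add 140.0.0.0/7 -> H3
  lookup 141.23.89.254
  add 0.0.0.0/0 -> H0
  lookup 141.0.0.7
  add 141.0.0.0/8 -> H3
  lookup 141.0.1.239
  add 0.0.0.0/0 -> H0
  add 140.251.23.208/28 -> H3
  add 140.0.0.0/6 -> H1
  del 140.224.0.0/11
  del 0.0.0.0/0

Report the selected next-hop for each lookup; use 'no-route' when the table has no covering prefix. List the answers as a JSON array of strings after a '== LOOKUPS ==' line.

Apply in order:
  + 141.0.0.0/8 (H1) depth=8
  + 140.0.0.0/8 (H1) depth=8
  ? 140.0.2.122  path d0:-→d1:-→d2:-→d3:-→d4:-→d5:-→d6:-→d7:-→d8:H1  best=H1
  + 140.0.0.0/8 (H0) depth=8
  + 140.251.23.212/31 (H3) depth=31
  ? 140.251.23.212  path d0:-→d1:-→d2:-→d3:-→d4:-→d5:-→d6:-→d7:-→d8:H0→d9:-→d10:-→d11:-→d12:-→d13:-→d14:-→d15:-→d16:-→d17:-→d18:-→d19:-→d20:-→d21:-→d22:-→d23:-→d24:-→d25:-→d26:-→d27:-→d28:-→d29:-→d30:-→d31:H3  best=H3
  + 141.23.80.0/20 (H1) depth=20
  + 140.224.0.0/11 (H2) depth=11
  ? 234.160.89.11  path d0:-→d1:-  best=no-route
  + 140.251.16.0/20 (H3) depth=20
  + 140.0.0.0/8 (H1) depth=8
  - 140.0.0.0/8 clear@8
  + 140.251.23.208/28 (H2) depth=28
  + 140.251.23.208/28 (H3) depth=28
  - 141.23.80.0/20 clear@20
  + 141.0.0.0/10 (H0) depth=10
  + 141.23.89.240/28 (H3) depth=28
  - 140.251.16.0/20 clear@20
  ? 140.251.23.221  path d0:-→d1:-→d2:-→d3:-→d4:-→d5:-→d6:-→d7:-→d8:-→d9:-→d10:-→d11:H2→d12:-→d13:-→d14:-→d15:-→d16:-→d17:-→d18:-→d19:-→d20:-→d21:-→d22:-→d23:-→d24:-→d25:-→d26:-→d27:-→d28:H3  best=H3
  + 140.0.0.0/7 (H3) depth=7
  ? 141.23.89.254  path d0:-→d1:-→d2:-→d3:-→d4:-→d5:-→d6:-→d7:H3→d8:H1→d9:-→d10:H0→d11:-→d12:-→d13:-→d14:-→d15:-→d16:-→d17:-→d18:-→d19:-→d20:-→d21:-→d22:-→d23:-→d24:-→d25:-→d26:-→d27:-→d28:H3  best=H3
  + 0.0.0.0/0 (H0) depth=0
  ? 141.0.0.7  path d0:H0→d1:-→d2:-→d3:-→d4:-→d5:-→d6:-→d7:H3→d8:H1→d9:-→d10:H0→d11:-  best=H0
  + 141.0.0.0/8 (H3) depth=8
  ? 141.0.1.239  path d0:H0→d1:-→d2:-→d3:-→d4:-→d5:-→d6:-→d7:H3→d8:H3→d9:-→d10:H0→d11:-  best=H0
  + 0.0.0.0/0 (H0) depth=0
  + 140.251.23.208/28 (H3) depth=28
  + 140.0.0.0/6 (H1) depth=6
  - 140.224.0.0/11 clear@11
  - 0.0.0.0/0 clear@0

== LOOKUPS ==
["H1","H3","no-route","H3","H3","H0","H0"]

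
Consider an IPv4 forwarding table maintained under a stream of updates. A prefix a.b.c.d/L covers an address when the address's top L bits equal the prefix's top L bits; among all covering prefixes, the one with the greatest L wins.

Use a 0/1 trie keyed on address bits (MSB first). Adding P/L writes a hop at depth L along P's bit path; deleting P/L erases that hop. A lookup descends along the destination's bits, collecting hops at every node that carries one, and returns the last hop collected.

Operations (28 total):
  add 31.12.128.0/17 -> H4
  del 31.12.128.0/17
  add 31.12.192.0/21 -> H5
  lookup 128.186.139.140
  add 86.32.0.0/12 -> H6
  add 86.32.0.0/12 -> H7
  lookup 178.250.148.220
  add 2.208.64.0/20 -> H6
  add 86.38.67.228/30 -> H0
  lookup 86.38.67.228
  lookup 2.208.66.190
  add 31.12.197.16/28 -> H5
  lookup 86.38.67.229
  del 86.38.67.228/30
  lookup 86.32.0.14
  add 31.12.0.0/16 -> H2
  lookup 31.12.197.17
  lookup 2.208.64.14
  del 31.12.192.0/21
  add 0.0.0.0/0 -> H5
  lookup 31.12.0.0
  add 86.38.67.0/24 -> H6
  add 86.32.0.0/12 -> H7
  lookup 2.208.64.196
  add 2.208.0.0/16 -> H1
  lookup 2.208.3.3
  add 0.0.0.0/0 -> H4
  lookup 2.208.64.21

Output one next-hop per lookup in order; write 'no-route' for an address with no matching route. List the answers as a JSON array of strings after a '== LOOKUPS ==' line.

Apply in order:
  add 31.12.128.0/17 -> H4 at depth 17
  del 31.12.128.0/17 (clear depth 17)
  add 31.12.192.0/21 -> H5 at depth 21
  Q 128.186.139.140: descend ε ; hops seen [∅] ; pick no-route
  add 86.32.0.0/12 -> H6 at depth 12
  add 86.32.0.0/12 -> H7 at depth 12
  Q 178.250.148.220: descend ε ; hops seen [∅] ; pick no-route
  add 2.208.64.0/20 -> H6 at depth 20
  add 86.38.67.228/30 -> H0 at depth 30
  Q 86.38.67.228: descend 010101100010011001000011111001 ; hops seen [H7,H0] ; pick H0
  Q 2.208.66.190: descend 00000010110100000100 ; hops seen [H6] ; pick H6
  add 31.12.197.16/28 -> H5 at depth 28
  Q 86.38.67.229: descend 010101100010011001000011111001 ; hops seen [H7,H0] ; pick H0
  del 86.38.67.228/30 (clear depth 30)
  Q 86.32.0.14: descend 0101011000100 ; hops seen [H7] ; pick H7
  add 31.12.0.0/16 -> H2 at depth 16
  Q 31.12.197.17: descend 0001111100001100110001010001 ; hops seen [H2,H5,H5] ; pick H5
  Q 2.208.64.14: descend 00000010110100000100 ; hops seen [H6] ; pick H6
  del 31.12.192.0/21 (clear depth 21)
  add 0.0.0.0/0 -> H5 at depth 0
  Q 31.12.0.0: descend 0001111100001100 ; hops seen [H5,H2] ; pick H2
  add 86.38.67.0/24 -> H6 at depth 24
  add 86.32.0.0/12 -> H7 at depth 12
  Q 2.208.64.196: descend 00000010110100000100 ; hops seen [H5,H6] ; pick H6
  add 2.208.0.0/16 -> H1 at depth 16
  Q 2.208.3.3: descend 00000010110100000 ; hops seen [H5,H1] ; pick H1
  add 0.0.0.0/0 -> H4 at depth 0
  Q 2.208.64.21: descend 00000010110100000100 ; hops seen [H4,H1,H6] ; pick H6

== LOOKUPS ==
["no-route","no-route","H0","H6","H0","H7","H5","H6","H2","H6","H1","H6"]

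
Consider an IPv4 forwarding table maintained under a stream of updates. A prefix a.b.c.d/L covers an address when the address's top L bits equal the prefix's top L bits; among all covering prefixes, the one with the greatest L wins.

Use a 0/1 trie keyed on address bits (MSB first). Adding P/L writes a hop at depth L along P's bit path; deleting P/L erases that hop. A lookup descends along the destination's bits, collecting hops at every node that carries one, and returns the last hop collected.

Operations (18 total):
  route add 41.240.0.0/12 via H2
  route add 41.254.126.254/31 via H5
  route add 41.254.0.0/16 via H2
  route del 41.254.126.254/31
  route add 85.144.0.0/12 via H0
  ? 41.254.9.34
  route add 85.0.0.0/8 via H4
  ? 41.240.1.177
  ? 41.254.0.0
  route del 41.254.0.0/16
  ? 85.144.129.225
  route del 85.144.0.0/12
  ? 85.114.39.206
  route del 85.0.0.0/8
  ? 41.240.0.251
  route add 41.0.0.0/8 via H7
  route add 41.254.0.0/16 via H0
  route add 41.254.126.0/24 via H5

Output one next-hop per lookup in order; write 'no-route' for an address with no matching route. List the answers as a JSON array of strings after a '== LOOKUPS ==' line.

Process each operation:
  add 41.240.0.0/12 -> H2 at depth 12
  add 41.254.126.254/31 -> H5 at depth 31
  add 41.254.0.0/16 -> H2 at depth 16
  - 41.254.126.254/31 clear@31
  add 85.144.0.0/12 -> H0 at depth 12
  lookup 41.254.9.34: bits 00101001111111100 walk d0:-→d1:-→d2:-→d3:-→d4:-→d5:-→d6:-→d7:-→d8:-→d9:-→d10:-→d11:-→d12:H2→d13:-→d14:-→d15:-→d16:H2→d17:- -> H2
  add 85.0.0.0/8 -> H4 at depth 8
  lookup 41.240.1.177: bits 001010011111 walk d0:-→d1:-→d2:-→d3:-→d4:-→d5:-→d6:-→d7:-→d8:-→d9:-→d10:-→d11:-→d12:H2 -> H2
  lookup 41.254.0.0: bits 00101001111111100 walk d0:-→d1:-→d2:-→d3:-→d4:-→d5:-→d6:-→d7:-→d8:-→d9:-→d10:-→d11:-→d12:H2→d13:-→d14:-→d15:-→d16:H2→d17:- -> H2
  - 41.254.0.0/16 clear@16
  lookup 85.144.129.225: bits 010101011001 walk d0:-→d1:-→d2:-→d3:-→d4:-→d5:-→d6:-→d7:-→d8:H4→d9:-→d10:-→d11:-→d12:H0 -> H0
  - 85.144.0.0/12 clear@12
  lookup 85.114.39.206: bits 01010101 walk d0:-→d1:-→d2:-→d3:-→d4:-→d5:-→d6:-→d7:-→d8:H4 -> H4
  - 85.0.0.0/8 clear@8
  lookup 41.240.0.251: bits 001010011111 walk d0:-→d1:-→d2:-→d3:-→d4:-→d5:-→d6:-→d7:-→d8:-→d9:-→d10:-→d11:-→d12:H2 -> H2
  add 41.0.0.0/8 -> H7 at depth 8
  add 41.254.0.0/16 -> H0 at depth 16
  add 41.254.126.0/24 -> H5 at depth 24

== LOOKUPS ==
["H2","H2","H2","H0","H4","H2"]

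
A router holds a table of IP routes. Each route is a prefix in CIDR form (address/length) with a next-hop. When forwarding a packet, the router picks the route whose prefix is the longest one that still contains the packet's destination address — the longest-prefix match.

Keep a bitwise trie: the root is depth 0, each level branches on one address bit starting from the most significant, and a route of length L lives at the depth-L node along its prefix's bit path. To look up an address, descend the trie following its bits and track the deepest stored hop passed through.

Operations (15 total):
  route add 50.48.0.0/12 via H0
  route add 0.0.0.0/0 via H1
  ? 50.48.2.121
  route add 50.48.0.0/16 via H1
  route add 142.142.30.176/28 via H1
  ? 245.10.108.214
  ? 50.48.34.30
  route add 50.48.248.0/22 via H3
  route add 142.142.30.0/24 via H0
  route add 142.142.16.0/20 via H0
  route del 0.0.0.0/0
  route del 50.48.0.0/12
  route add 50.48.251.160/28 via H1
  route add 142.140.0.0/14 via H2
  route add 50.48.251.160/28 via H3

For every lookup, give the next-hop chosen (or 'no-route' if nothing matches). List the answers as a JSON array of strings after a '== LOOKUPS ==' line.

Apply in order:
  + 50.48.0.0/12 (H0) depth=12
  + 0.0.0.0/0 (H1) depth=0
  ? 50.48.2.121  path d0:H1→d1:-→d2:-→d3:-→d4:-→d5:-→d6:-→d7:-→d8:-→d9:-→d10:-→d11:-→d12:H0  best=H0
  + 50.48.0.0/16 (H1) depth=16
  + 142.142.30.176/28 (H1) depth=28
  ? 245.10.108.214  path d0:H1→d1:-  best=H1
  ? 50.48.34.30  path d0:H1→d1:-→d2:-→d3:-→d4:-→d5:-→d6:-→d7:-→d8:-→d9:-→d10:-→d11:-→d12:H0→d13:-→d14:-→d15:-→d16:H1  best=H1
  + 50.48.248.0/22 (H3) depth=22
  + 142.142.30.0/24 (H0) depth=24
  + 142.142.16.0/20 (H0) depth=20
  del 0.0.0.0/0 (clear depth 0)
  del 50.48.0.0/12 (clear depth 12)
  + 50.48.251.160/28 (H1) depth=28
  + 142.140.0.0/14 (H2) depth=14
  + 50.48.251.160/28 (H3) depth=28

== LOOKUPS ==
["H0","H1","H1"]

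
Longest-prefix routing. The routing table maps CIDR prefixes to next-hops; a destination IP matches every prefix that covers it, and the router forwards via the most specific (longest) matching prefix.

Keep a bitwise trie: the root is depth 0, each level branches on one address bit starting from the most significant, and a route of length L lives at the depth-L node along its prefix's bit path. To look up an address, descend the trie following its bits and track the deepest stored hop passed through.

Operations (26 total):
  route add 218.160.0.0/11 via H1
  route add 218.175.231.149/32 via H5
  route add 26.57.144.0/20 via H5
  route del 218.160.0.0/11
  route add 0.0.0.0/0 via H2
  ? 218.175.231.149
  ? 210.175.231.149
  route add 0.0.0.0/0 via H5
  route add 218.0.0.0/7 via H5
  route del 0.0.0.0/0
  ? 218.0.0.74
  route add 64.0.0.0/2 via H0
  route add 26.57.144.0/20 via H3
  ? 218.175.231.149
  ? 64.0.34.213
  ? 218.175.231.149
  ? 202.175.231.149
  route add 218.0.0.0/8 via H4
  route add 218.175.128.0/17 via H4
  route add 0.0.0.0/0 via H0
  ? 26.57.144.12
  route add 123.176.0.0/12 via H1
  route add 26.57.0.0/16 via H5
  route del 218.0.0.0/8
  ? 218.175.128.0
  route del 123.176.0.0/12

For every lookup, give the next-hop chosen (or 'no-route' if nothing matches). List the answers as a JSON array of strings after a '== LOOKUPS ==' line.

Process each operation:
  + 218.160.0.0/11 (H1) depth=11
  + 218.175.231.149/32 (H5) depth=32
  + 26.57.144.0/20 (H5) depth=20
  del 218.160.0.0/11 (clear depth 11)
  + 0.0.0.0/0 (H2) depth=0
  ? 218.175.231.149  path d0:H2→d1:-→d2:-→d3:-→d4:-→d5:-→d6:-→d7:-→d8:-→d9:-→d10:-→d11:-→d12:-→d13:-→d14:-→d15:-→d16:-→d17:-→d18:-→d19:-→d20:-→d21:-→d22:-→d23:-→d24:-→d25:-→d26:-→d27:-→d28:-→d29:-→d30:-→d31:-→d32:H5  best=H5
  ? 210.175.231.149  path d0:H2→d1:-→d2:-→d3:-→d4:-  best=H2
  + 0.0.0.0/0 (H5) depth=0
  + 218.0.0.0/7 (H5) depth=7
  del 0.0.0.0/0 (clear depth 0)
  ? 218.0.0.74  path d0:-→d1:-→d2:-→d3:-→d4:-→d5:-→d6:-→d7:H5→d8:-  best=H5
  + 64.0.0.0/2 (H0) depth=2
  + 26.57.144.0/20 (H3) depth=20
  ? 218.175.231.149  path d0:-→d1:-→d2:-→d3:-→d4:-→d5:-→d6:-→d7:H5→d8:-→d9:-→d10:-→d11:-→d12:-→d13:-→d14:-→d15:-→d16:-→d17:-→d18:-→d19:-→d20:-→d21:-→d22:-→d23:-→d24:-→d25:-→d26:-→d27:-→d28:-→d29:-→d30:-→d31:-→d32:H5  best=H5
  ? 64.0.34.213  path d0:-→d1:-→d2:H0  best=H0
  ? 218.175.231.149  path d0:-→d1:-→d2:-→d3:-→d4:-→d5:-→d6:-→d7:H5→d8:-→d9:-→d10:-→d11:-→d12:-→d13:-→d14:-→d15:-→d16:-→d17:-→d18:-→d19:-→d20:-→d21:-→d22:-→d23:-→d24:-→d25:-→d26:-→d27:-→d28:-→d29:-→d30:-→d31:-→d32:H5  best=H5
  ? 202.175.231.149  path d0:-→d1:-→d2:-→d3:-  best=no-route
  + 218.0.0.0/8 (H4) depth=8
  + 218.175.128.0/17 (H4) depth=17
  + 0.0.0.0/0 (H0) depth=0
  ? 26.57.144.12  path d0:H0→d1:-→d2:-→d3:-→d4:-→d5:-→d6:-→d7:-→d8:-→d9:-→d10:-→d11:-→d12:-→d13:-→d14:-→d15:-→d16:-→d17:-→d18:-→d19:-→d20:H3  best=H3
  + 123.176.0.0/12 (H1) depth=12
  + 26.57.0.0/16 (H5) depth=16
  del 218.0.0.0/8 (clear depth 8)
  ? 218.175.128.0  path d0:H0→d1:-→d2:-→d3:-→d4:-→d5:-→d6:-→d7:H5→d8:-→d9:-→d10:-→d11:-→d12:-→d13:-→d14:-→d15:-→d16:-→d17:H4  best=H4
  del 123.176.0.0/12 (clear depth 12)

== LOOKUPS ==
["H5","H2","H5","H5","H0","H5","no-route","H3","H4"]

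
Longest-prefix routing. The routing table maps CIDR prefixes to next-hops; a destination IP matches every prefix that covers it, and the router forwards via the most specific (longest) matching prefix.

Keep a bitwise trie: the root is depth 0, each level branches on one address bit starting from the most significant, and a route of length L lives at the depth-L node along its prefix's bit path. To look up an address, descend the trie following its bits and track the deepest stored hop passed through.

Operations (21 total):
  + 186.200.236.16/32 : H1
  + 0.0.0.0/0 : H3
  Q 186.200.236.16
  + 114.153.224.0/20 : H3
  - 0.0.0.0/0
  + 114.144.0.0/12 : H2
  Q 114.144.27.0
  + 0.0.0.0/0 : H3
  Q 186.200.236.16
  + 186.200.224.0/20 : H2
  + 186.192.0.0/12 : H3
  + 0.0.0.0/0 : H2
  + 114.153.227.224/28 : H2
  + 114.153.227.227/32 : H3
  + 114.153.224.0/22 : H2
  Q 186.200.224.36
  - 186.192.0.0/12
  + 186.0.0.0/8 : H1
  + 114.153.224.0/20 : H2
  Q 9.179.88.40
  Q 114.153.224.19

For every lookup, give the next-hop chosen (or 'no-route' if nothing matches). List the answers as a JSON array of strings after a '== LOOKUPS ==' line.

Process each operation:
  + 186.200.236.16/32 (H1) depth=32
  + 0.0.0.0/0 (H3) depth=0
  ? 186.200.236.16  path d0:H3→d1:-→d2:-→d3:-→d4:-→d5:-→d6:-→d7:-→d8:-→d9:-→d10:-→d11:-→d12:-→d13:-→d14:-→d15:-→d16:-→d17:-→d18:-→d19:-→d20:-→d21:-→d22:-→d23:-→d24:-→d25:-→d26:-→d27:-→d28:-→d29:-→d30:-→d31:-→d32:H1  best=H1
  + 114.153.224.0/20 (H3) depth=20
  del 0.0.0.0/0 (clear depth 0)
  + 114.144.0.0/12 (H2) depth=12
  ? 114.144.27.0  path d0:-→d1:-→d2:-→d3:-→d4:-→d5:-→d6:-→d7:-→d8:-→d9:-→d10:-→d11:-→d12:H2  best=H2
  + 0.0.0.0/0 (H3) depth=0
  ? 186.200.236.16  path d0:H3→d1:-→d2:-→d3:-→d4:-→d5:-→d6:-→d7:-→d8:-→d9:-→d10:-→d11:-→d12:-→d13:-→d14:-→d15:-→d16:-→d17:-→d18:-→d19:-→d20:-→d21:-→d22:-→d23:-→d24:-→d25:-→d26:-→d27:-→d28:-→d29:-→d30:-→d31:-→d32:H1  best=H1
  + 186.200.224.0/20 (H2) depth=20
  + 186.192.0.0/12 (H3) depth=12
  + 0.0.0.0/0 (H2) depth=0
  + 114.153.227.224/28 (H2) depth=28
  + 114.153.227.227/32 (H3) depth=32
  + 114.153.224.0/22 (H2) depth=22
  ? 186.200.224.36  path d0:H2→d1:-→d2:-→d3:-→d4:-→d5:-→d6:-→d7:-→d8:-→d9:-→d10:-→d11:-→d12:H3→d13:-→d14:-→d15:-→d16:-→d17:-→d18:-→d19:-→d20:H2  best=H2
  del 186.192.0.0/12 (clear depth 12)
  + 186.0.0.0/8 (H1) depth=8
  + 114.153.224.0/20 (H2) depth=20
  ? 9.179.88.40  path d0:H2→d1:-  best=H2
  ? 114.153.224.19  path d0:H2→d1:-→d2:-→d3:-→d4:-→d5:-→d6:-→d7:-→d8:-→d9:-→d10:-→d11:-→d12:H2→d13:-→d14:-→d15:-→d16:-→d17:-→d18:-→d19:-→d20:H2→d21:-→d22:H2  best=H2

== LOOKUPS ==
["H1","H2","H1","H2","H2","H2"]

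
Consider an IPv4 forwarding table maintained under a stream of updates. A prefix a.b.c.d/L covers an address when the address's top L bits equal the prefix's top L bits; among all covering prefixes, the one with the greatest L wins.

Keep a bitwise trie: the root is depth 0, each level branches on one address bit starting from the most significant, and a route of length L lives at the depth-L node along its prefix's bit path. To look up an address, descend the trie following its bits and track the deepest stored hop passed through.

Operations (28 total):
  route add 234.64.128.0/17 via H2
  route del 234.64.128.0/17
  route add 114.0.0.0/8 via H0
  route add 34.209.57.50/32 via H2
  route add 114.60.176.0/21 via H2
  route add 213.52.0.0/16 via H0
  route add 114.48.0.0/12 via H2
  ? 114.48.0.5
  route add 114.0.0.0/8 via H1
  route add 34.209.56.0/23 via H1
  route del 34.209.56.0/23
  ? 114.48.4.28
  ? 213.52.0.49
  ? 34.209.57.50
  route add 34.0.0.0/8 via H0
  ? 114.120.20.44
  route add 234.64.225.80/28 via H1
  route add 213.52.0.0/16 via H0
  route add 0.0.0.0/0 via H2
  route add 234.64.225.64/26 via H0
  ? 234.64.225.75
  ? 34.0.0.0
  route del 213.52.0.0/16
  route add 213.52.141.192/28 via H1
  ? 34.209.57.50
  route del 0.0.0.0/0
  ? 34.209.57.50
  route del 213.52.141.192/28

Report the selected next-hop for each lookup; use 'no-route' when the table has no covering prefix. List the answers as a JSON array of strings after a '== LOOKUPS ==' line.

Trace:
  + 234.64.128.0/17 (H2) depth=17
  del 234.64.128.0/17 (clear depth 17)
  + 114.0.0.0/8 (H0) depth=8
  + 34.209.57.50/32 (H2) depth=32
  + 114.60.176.0/21 (H2) depth=21
  + 213.52.0.0/16 (H0) depth=16
  + 114.48.0.0/12 (H2) depth=12
  ? 114.48.0.5  path d0:-→d1:-→d2:-→d3:-→d4:-→d5:-→d6:-→d7:-→d8:H0→d9:-→d10:-→d11:-→d12:H2  best=H2
  + 114.0.0.0/8 (H1) depth=8
  + 34.209.56.0/23 (H1) depth=23
  del 34.209.56.0/23 (clear depth 23)
  ? 114.48.4.28  path d0:-→d1:-→d2:-→d3:-→d4:-→d5:-→d6:-→d7:-→d8:H1→d9:-→d10:-→d11:-→d12:H2  best=H2
  ? 213.52.0.49  path d0:-→d1:-→d2:-→d3:-→d4:-→d5:-→d6:-→d7:-→d8:-→d9:-→d10:-→d11:-→d12:-→d13:-→d14:-→d15:-→d16:H0  best=H0
  ? 34.209.57.50  path d0:-→d1:-→d2:-→d3:-→d4:-→d5:-→d6:-→d7:-→d8:-→d9:-→d10:-→d11:-→d12:-→d13:-→d14:-→d15:-→d16:-→d17:-→d18:-→d19:-→d20:-→d21:-→d22:-→d23:-→d24:-→d25:-→d26:-→d27:-→d28:-→d29:-→d30:-→d31:-→d32:H2  best=H2
  + 34.0.0.0/8 (H0) depth=8
  ? 114.120.20.44  path d0:-→d1:-→d2:-→d3:-→d4:-→d5:-→d6:-→d7:-→d8:H1→d9:-  best=H1
  + 234.64.225.80/28 (H1) depth=28
  + 213.52.0.0/16 (H0) depth=16
  + 0.0.0.0/0 (H2) depth=0
  + 234.64.225.64/26 (H0) depth=26
  ? 234.64.225.75  path d0:H2→d1:-→d2:-→d3:-→d4:-→d5:-→d6:-→d7:-→d8:-→d9:-→d10:-→d11:-→d12:-→d13:-→d14:-→d15:-→d16:-→d17:-→d18:-→d19:-→d20:-→d21:-→d22:-→d23:-→d24:-→d25:-→d26:H0→d27:-  best=H0
  ? 34.0.0.0  path d0:H2→d1:-→d2:-→d3:-→d4:-→d5:-→d6:-→d7:-→d8:H0  best=H0
  del 213.52.0.0/16 (clear depth 16)
  + 213.52.141.192/28 (H1) depth=28
  ? 34.209.57.50  path d0:H2→d1:-→d2:-→d3:-→d4:-→d5:-→d6:-→d7:-→d8:H0→d9:-→d10:-→d11:-→d12:-→d13:-→d14:-→d15:-→d16:-→d17:-→d18:-→d19:-→d20:-→d21:-→d22:-→d23:-→d24:-→d25:-→d26:-→d27:-→d28:-→d29:-→d30:-→d31:-→d32:H2  best=H2
  del 0.0.0.0/0 (clear depth 0)
  ? 34.209.57.50  path d0:-→d1:-→d2:-→d3:-→d4:-→d5:-→d6:-→d7:-→d8:H0→d9:-→d10:-→d11:-→d12:-→d13:-→d14:-→d15:-→d16:-→d17:-→d18:-→d19:-→d20:-→d21:-→d22:-→d23:-→d24:-→d25:-→d26:-→d27:-→d28:-→d29:-→d30:-→d31:-→d32:H2  best=H2
  del 213.52.141.192/28 (clear depth 28)

== LOOKUPS ==
["H2","H2","H0","H2","H1","H0","H0","H2","H2"]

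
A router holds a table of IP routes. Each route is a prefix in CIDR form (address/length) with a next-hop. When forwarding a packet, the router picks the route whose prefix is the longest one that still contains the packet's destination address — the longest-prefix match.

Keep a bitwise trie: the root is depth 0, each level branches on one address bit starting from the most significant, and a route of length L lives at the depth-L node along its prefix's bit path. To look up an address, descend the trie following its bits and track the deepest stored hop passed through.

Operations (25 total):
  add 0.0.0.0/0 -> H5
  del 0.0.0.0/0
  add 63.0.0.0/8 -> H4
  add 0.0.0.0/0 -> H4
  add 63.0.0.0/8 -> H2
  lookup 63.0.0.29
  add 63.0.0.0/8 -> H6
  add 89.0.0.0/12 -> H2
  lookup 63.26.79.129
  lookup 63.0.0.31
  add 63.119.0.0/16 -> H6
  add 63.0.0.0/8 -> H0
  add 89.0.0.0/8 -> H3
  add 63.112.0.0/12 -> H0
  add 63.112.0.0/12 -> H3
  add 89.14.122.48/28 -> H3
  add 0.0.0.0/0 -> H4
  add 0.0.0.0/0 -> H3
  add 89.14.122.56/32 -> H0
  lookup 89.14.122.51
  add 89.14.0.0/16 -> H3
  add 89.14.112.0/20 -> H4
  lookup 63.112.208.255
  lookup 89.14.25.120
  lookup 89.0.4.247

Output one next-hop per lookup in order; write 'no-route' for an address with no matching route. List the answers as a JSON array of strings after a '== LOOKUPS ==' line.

Trace:
  add 0.0.0.0/0 -> H5 at depth 0
  del 0.0.0.0/0 (clear depth 0)
  add 63.0.0.0/8 -> H4 at depth 8
  add 0.0.0.0/0 -> H4 at depth 0
  add 63.0.0.0/8 -> H2 at depth 8
  Q 63.0.0.29: descend 00111111 ; hops seen [H4,H2] ; pick H2
  add 63.0.0.0/8 -> H6 at depth 8
  add 89.0.0.0/12 -> H2 at depth 12
  Q 63.26.79.129: descend 00111111 ; hops seen [H4,H6] ; pick H6
  Q 63.0.0.31: descend 00111111 ; hops seen [H4,H6] ; pick H6
  add 63.119.0.0/16 -> H6 at depth 16
  add 63.0.0.0/8 -> H0 at depth 8
  add 89.0.0.0/8 -> H3 at depth 8
  add 63.112.0.0/12 -> H0 at depth 12
  add 63.112.0.0/12 -> H3 at depth 12
  add 89.14.122.48/28 -> H3 at depth 28
  add 0.0.0.0/0 -> H4 at depth 0
  add 0.0.0.0/0 -> H3 at depth 0
  add 89.14.122.56/32 -> H0 at depth 32
  Q 89.14.122.51: descend 0101100100001110011110100011 ; hops seen [H3,H3,H2,H3] ; pick H3
  add 89.14.0.0/16 -> H3 at depth 16
  add 89.14.112.0/20 -> H4 at depth 20
  Q 63.112.208.255: descend 0011111101110 ; hops seen [H3,H0,H3] ; pick H3
  Q 89.14.25.120: descend 01011001000011100 ; hops seen [H3,H3,H2,H3] ; pick H3
  Q 89.0.4.247: descend 010110010000 ; hops seen [H3,H3,H2] ; pick H2

== LOOKUPS ==
["H2","H6","H6","H3","H3","H3","H2"]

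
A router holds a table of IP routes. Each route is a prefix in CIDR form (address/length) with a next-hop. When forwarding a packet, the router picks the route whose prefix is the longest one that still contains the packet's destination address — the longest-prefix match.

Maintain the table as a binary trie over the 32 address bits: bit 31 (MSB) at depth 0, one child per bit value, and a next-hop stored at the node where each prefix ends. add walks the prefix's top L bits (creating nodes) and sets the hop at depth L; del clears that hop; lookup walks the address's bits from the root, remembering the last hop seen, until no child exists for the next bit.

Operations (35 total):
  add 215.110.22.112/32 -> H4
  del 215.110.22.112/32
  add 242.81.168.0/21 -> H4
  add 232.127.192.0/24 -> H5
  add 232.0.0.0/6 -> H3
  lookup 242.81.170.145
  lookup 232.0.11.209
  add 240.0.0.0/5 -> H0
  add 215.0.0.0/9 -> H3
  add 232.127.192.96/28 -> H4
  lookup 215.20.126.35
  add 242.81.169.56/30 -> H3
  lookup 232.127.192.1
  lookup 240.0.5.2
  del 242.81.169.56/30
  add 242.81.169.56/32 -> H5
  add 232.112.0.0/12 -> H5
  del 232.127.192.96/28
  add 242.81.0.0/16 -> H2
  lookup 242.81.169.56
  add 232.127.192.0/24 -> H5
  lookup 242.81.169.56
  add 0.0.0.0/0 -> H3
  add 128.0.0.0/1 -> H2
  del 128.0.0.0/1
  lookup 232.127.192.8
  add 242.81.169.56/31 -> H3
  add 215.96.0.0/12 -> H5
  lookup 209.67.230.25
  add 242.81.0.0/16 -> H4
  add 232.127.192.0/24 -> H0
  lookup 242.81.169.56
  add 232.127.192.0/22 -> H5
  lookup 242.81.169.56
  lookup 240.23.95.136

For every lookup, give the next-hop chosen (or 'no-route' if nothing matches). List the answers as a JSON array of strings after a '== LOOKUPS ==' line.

Process each operation:
  + 215.110.22.112/32 (H4) depth=32
  del 215.110.22.112/32 (clear depth 32)
  + 242.81.168.0/21 (H4) depth=21
  + 232.127.192.0/24 (H5) depth=24
  + 232.0.0.0/6 (H3) depth=6
  ? 242.81.170.145  path d0:-→d1:-→d2:-→d3:-→d4:-→d5:-→d6:-→d7:-→d8:-→d9:-→d10:-→d11:-→d12:-→d13:-→d14:-→d15:-→d16:-→d17:-→d18:-→d19:-→d20:-→d21:H4  best=H4
  ? 232.0.11.209  path d0:-→d1:-→d2:-→d3:-→d4:-→d5:-→d6:H3→d7:-→d8:-→d9:-  best=H3
  + 240.0.0.0/5 (H0) depth=5
  + 215.0.0.0/9 (H3) depth=9
  + 232.127.192.96/28 (H4) depth=28
  ? 215.20.126.35  path d0:-→d1:-→d2:-→d3:-→d4:-→d5:-→d6:-→d7:-→d8:-→d9:H3  best=H3
  + 242.81.169.56/30 (H3) depth=30
  ? 232.127.192.1  path d0:-→d1:-→d2:-→d3:-→d4:-→d5:-→d6:H3→d7:-→d8:-→d9:-→d10:-→d11:-→d12:-→d13:-→d14:-→d15:-→d16:-→d17:-→d18:-→d19:-→d20:-→d21:-→d22:-→d23:-→d24:H5→d25:-  best=H5
  ? 240.0.5.2  path d0:-→d1:-→d2:-→d3:-→d4:-→d5:H0→d6:-  best=H0
  del 242.81.169.56/30 (clear depth 30)
  + 242.81.169.56/32 (H5) depth=32
  + 232.112.0.0/12 (H5) depth=12
  del 232.127.192.96/28 (clear depth 28)
  + 242.81.0.0/16 (H2) depth=16
  ? 242.81.169.56  path d0:-→d1:-→d2:-→d3:-→d4:-→d5:H0→d6:-→d7:-→d8:-→d9:-→d10:-→d11:-→d12:-→d13:-→d14:-→d15:-→d16:H2→d17:-→d18:-→d19:-→d20:-→d21:H4→d22:-→d23:-→d24:-→d25:-→d26:-→d27:-→d28:-→d29:-→d30:-→d31:-→d32:H5  best=H5
  + 232.127.192.0/24 (H5) depth=24
  ? 242.81.169.56  path d0:-→d1:-→d2:-→d3:-→d4:-→d5:H0→d6:-→d7:-→d8:-→d9:-→d10:-→d11:-→d12:-→d13:-→d14:-→d15:-→d16:H2→d17:-→d18:-→d19:-→d20:-→d21:H4→d22:-→d23:-→d24:-→d25:-→d26:-→d27:-→d28:-→d29:-→d30:-→d31:-→d32:H5  best=H5
  + 0.0.0.0/0 (H3) depth=0
  + 128.0.0.0/1 (H2) depth=1
  del 128.0.0.0/1 (clear depth 1)
  ? 232.127.192.8  path d0:H3→d1:-→d2:-→d3:-→d4:-→d5:-→d6:H3→d7:-→d8:-→d9:-→d10:-→d11:-→d12:H5→d13:-→d14:-→d15:-→d16:-→d17:-→d18:-→d19:-→d20:-→d21:-→d22:-→d23:-→d24:H5→d25:-  best=H5
  + 242.81.169.56/31 (H3) depth=31
  + 215.96.0.0/12 (H5) depth=12
  ? 209.67.230.25  path d0:H3→d1:-→d2:-→d3:-→d4:-→d5:-  best=H3
  + 242.81.0.0/16 (H4) depth=16
  + 232.127.192.0/24 (H0) depth=24
  ? 242.81.169.56  path d0:H3→d1:-→d2:-→d3:-→d4:-→d5:H0→d6:-→d7:-→d8:-→d9:-→d10:-→d11:-→d12:-→d13:-→d14:-→d15:-→d16:H4→d17:-→d18:-→d19:-→d20:-→d21:H4→d22:-→d23:-→d24:-→d25:-→d26:-→d27:-→d28:-→d29:-→d30:-→d31:H3→d32:H5  best=H5
  + 232.127.192.0/22 (H5) depth=22
  ? 242.81.169.56  path d0:H3→d1:-→d2:-→d3:-→d4:-→d5:H0→d6:-→d7:-→d8:-→d9:-→d10:-→d11:-→d12:-→d13:-→d14:-→d15:-→d16:H4→d17:-→d18:-→d19:-→d20:-→d21:H4→d22:-→d23:-→d24:-→d25:-→d26:-→d27:-→d28:-→d29:-→d30:-→d31:H3→d32:H5  best=H5
  ? 240.23.95.136  path d0:H3→d1:-→d2:-→d3:-→d4:-→d5:H0→d6:-  best=H0

== LOOKUPS ==
["H4","H3","H3","H5","H0","H5","H5","H5","H3","H5","H5","H0"]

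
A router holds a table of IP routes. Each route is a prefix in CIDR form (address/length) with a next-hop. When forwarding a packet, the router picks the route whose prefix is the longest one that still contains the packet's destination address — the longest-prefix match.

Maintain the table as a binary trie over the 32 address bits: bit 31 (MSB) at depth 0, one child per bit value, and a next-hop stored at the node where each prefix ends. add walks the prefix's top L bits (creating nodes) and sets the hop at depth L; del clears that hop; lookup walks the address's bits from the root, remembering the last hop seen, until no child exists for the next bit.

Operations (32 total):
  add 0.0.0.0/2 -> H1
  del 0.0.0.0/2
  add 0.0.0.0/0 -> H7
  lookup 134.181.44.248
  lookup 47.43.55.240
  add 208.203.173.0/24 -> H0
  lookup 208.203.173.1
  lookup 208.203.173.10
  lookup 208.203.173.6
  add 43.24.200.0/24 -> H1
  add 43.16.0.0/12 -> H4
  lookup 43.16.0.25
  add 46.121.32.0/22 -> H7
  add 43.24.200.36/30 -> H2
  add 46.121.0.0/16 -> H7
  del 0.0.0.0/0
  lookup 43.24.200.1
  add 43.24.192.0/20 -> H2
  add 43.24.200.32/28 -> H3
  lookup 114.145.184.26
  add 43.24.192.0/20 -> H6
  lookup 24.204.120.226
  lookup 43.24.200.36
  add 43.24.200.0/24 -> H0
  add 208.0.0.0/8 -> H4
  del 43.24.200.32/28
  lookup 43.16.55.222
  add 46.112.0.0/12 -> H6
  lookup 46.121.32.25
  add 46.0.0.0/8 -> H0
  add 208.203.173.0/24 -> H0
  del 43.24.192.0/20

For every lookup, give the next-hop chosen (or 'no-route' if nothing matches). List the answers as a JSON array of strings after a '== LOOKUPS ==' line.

Process each operation:
  add 0.0.0.0/2 -> H1 at depth 2
  - 0.0.0.0/2 clear@2
  add 0.0.0.0/0 -> H7 at depth 0
  lookup 134.181.44.248: bits ε walk d0:H7 -> H7
  lookup 47.43.55.240: bits 00 walk d0:H7→d1:-→d2:- -> H7
  add 208.203.173.0/24 -> H0 at depth 24
  lookup 208.203.173.1: bits 110100001100101110101101 walk d0:H7→d1:-→d2:-→d3:-→d4:-→d5:-→d6:-→d7:-→d8:-→d9:-→d10:-→d11:-→d12:-→d13:-→d14:-→d15:-→d16:-→d17:-→d18:-→d19:-→d20:-→d21:-→d22:-→d23:-→d24:H0 -> H0
  lookup 208.203.173.10: bits 110100001100101110101101 walk d0:H7→d1:-→d2:-→d3:-→d4:-→d5:-→d6:-→d7:-→d8:-→d9:-→d10:-→d11:-→d12:-→d13:-→d14:-→d15:-→d16:-→d17:-→d18:-→d19:-→d20:-→d21:-→d22:-→d23:-→d24:H0 -> H0
  lookup 208.203.173.6: bits 110100001100101110101101 walk d0:H7→d1:-→d2:-→d3:-→d4:-→d5:-→d6:-→d7:-→d8:-→d9:-→d10:-→d11:-→d12:-→d13:-→d14:-→d15:-→d16:-→d17:-→d18:-→d19:-→d20:-→d21:-→d22:-→d23:-→d24:H0 -> H0
  add 43.24.200.0/24 -> H1 at depth 24
  add 43.16.0.0/12 -> H4 at depth 12
  lookup 43.16.0.25: bits 001010110001 walk d0:H7→d1:-→d2:-→d3:-→d4:-→d5:-→d6:-→d7:-→d8:-→d9:-→d10:-→d11:-→d12:H4 -> H4
  add 46.121.32.0/22 -> H7 at depth 22
  add 43.24.200.36/30 -> H2 at depth 30
  add 46.121.0.0/16 -> H7 at depth 16
  - 0.0.0.0/0 clear@0
  lookup 43.24.200.1: bits 00101011000110001100100000 walk d0:-→d1:-→d2:-→d3:-→d4:-→d5:-→d6:-→d7:-→d8:-→d9:-→d10:-→d11:-→d12:H4→d13:-→d14:-→d15:-→d16:-→d17:-→d18:-→d19:-→d20:-→d21:-→d22:-→d23:-→d24:H1→d25:-→d26:- -> H1
  add 43.24.192.0/20 -> H2 at depth 20
  add 43.24.200.32/28 -> H3 at depth 28
  lookup 114.145.184.26: bits 0 walk d0:-→d1:- -> no-route
  add 43.24.192.0/20 -> H6 at depth 20
  lookup 24.204.120.226: bits 00 walk d0:-→d1:-→d2:- -> no-route
  lookup 43.24.200.36: bits 001010110001100011001000001001 walk d0:-→d1:-→d2:-→d3:-→d4:-→d5:-→d6:-→d7:-→d8:-→d9:-→d10:-→d11:-→d12:H4→d13:-→d14:-→d15:-→d16:-→d17:-→d18:-→d19:-→d20:H6→d21:-→d22:-→d23:-→d24:H1→d25:-→d26:-→d27:-→d28:H3→d29:-→d30:H2 -> H2
  add 43.24.200.0/24 -> H0 at depth 24
  add 208.0.0.0/8 -> H4 at depth 8
  - 43.24.200.32/28 clear@28
  lookup 43.16.55.222: bits 001010110001 walk d0:-→d1:-→d2:-→d3:-→d4:-→d5:-→d6:-→d7:-→d8:-→d9:-→d10:-→d11:-→d12:H4 -> H4
  add 46.112.0.0/12 -> H6 at depth 12
  lookup 46.121.32.25: bits 0010111001111001001000 walk d0:-→d1:-→d2:-→d3:-→d4:-→d5:-→d6:-→d7:-→d8:-→d9:-→d10:-→d11:-→d12:H6→d13:-→d14:-→d15:-→d16:H7→d17:-→d18:-→d19:-→d20:-→d21:-→d22:H7 -> H7
  add 46.0.0.0/8 -> H0 at depth 8
  add 208.203.173.0/24 -> H0 at depth 24
  - 43.24.192.0/20 clear@20

== LOOKUPS ==
["H7","H7","H0","H0","H0","H4","H1","no-route","no-route","H2","H4","H7"]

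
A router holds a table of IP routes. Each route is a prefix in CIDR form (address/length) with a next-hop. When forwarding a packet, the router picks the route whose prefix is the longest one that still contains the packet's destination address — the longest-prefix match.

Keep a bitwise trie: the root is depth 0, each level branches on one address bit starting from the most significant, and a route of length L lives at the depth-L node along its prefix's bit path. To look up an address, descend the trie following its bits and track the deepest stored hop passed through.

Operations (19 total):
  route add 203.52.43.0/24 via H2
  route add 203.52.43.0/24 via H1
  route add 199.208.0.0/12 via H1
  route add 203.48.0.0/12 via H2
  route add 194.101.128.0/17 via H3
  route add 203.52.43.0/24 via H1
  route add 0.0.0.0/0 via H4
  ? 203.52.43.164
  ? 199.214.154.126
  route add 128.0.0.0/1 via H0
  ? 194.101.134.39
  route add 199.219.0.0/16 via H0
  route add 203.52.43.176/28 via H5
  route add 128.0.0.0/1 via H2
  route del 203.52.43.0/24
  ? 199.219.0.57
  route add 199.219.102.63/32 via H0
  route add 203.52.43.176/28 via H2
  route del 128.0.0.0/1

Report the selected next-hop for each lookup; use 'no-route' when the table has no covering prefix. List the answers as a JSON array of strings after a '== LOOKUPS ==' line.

Process each operation:
  add 203.52.43.0/24 -> H2 at depth 24
  add 203.52.43.0/24 -> H1 at depth 24
  add 199.208.0.0/12 -> H1 at depth 12
  add 203.48.0.0/12 -> H2 at depth 12
  add 194.101.128.0/17 -> H3 at depth 17
  add 203.52.43.0/24 -> H1 at depth 24
  add 0.0.0.0/0 -> H4 at depth 0
  ? 203.52.43.164  path d0:H4→d1:-→d2:-→d3:-→d4:-→d5:-→d6:-→d7:-→d8:-→d9:-→d10:-→d11:-→d12:H2→d13:-→d14:-→d15:-→d16:-→d17:-→d18:-→d19:-→d20:-→d21:-→d22:-→d23:-→d24:H1  best=H1
  ? 199.214.154.126  path d0:H4→d1:-→d2:-→d3:-→d4:-→d5:-→d6:-→d7:-→d8:-→d9:-→d10:-→d11:-→d12:H1  best=H1
  add 128.0.0.0/1 -> H0 at depth 1
  ? 194.101.134.39  path d0:H4→d1:H0→d2:-→d3:-→d4:-→d5:-→d6:-→d7:-→d8:-→d9:-→d10:-→d11:-→d12:-→d13:-→d14:-→d15:-→d16:-→d17:H3  best=H3
  add 199.219.0.0/16 -> H0 at depth 16
  add 203.52.43.176/28 -> H5 at depth 28
  add 128.0.0.0/1 -> H2 at depth 1
  del 203.52.43.0/24 (clear depth 24)
  ? 199.219.0.57  path d0:H4→d1:H2→d2:-→d3:-→d4:-→d5:-→d6:-→d7:-→d8:-→d9:-→d10:-→d11:-→d12:H1→d13:-→d14:-→d15:-→d16:H0  best=H0
  add 199.219.102.63/32 -> H0 at depth 32
  add 203.52.43.176/28 -> H2 at depth 28
  del 128.0.0.0/1 (clear depth 1)

== LOOKUPS ==
["H1","H1","H3","H0"]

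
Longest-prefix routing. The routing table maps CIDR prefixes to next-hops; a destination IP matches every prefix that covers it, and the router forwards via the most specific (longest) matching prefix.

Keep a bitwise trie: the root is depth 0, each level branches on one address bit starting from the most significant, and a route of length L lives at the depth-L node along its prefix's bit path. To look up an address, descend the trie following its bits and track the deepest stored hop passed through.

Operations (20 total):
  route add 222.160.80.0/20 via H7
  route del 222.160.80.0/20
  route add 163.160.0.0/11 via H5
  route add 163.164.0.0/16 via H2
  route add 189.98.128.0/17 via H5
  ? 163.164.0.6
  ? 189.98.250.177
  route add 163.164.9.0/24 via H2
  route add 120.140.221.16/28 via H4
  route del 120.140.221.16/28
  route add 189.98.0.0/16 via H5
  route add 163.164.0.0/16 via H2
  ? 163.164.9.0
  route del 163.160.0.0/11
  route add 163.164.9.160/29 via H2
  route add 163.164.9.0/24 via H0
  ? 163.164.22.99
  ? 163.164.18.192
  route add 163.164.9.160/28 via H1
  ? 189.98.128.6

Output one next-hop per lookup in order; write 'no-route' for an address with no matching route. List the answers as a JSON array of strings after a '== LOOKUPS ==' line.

Process each operation:
  add 222.160.80.0/20 -> H7 at depth 20
  - 222.160.80.0/20 clear@20
  add 163.160.0.0/11 -> H5 at depth 11
  add 163.164.0.0/16 -> H2 at depth 16
  add 189.98.128.0/17 -> H5 at depth 17
  ? 163.164.0.6  path d0:-→d1:-→d2:-→d3:-→d4:-→d5:-→d6:-→d7:-→d8:-→d9:-→d10:-→d11:H5→d12:-→d13:-→d14:-→d15:-→d16:H2  best=H2
  ? 189.98.250.177  path d0:-→d1:-→d2:-→d3:-→d4:-→d5:-→d6:-→d7:-→d8:-→d9:-→d10:-→d11:-→d12:-→d13:-→d14:-→d15:-→d16:-→d17:H5  best=H5
  add 163.164.9.0/24 -> H2 at depth 24
  add 120.140.221.16/28 -> H4 at depth 28
  - 120.140.221.16/28 clear@28
  add 189.98.0.0/16 -> H5 at depth 16
  add 163.164.0.0/16 -> H2 at depth 16
  ? 163.164.9.0  path d0:-→d1:-→d2:-→d3:-→d4:-→d5:-→d6:-→d7:-→d8:-→d9:-→d10:-→d11:H5→d12:-→d13:-→d14:-→d15:-→d16:H2→d17:-→d18:-→d19:-→d20:-→d21:-→d22:-→d23:-→d24:H2  best=H2
  - 163.160.0.0/11 clear@11
  add 163.164.9.160/29 -> H2 at depth 29
  add 163.164.9.0/24 -> H0 at depth 24
  ? 163.164.22.99  path d0:-→d1:-→d2:-→d3:-→d4:-→d5:-→d6:-→d7:-→d8:-→d9:-→d10:-→d11:-→d12:-→d13:-→d14:-→d15:-→d16:H2→d17:-→d18:-→d19:-  best=H2
  ? 163.164.18.192  path d0:-→d1:-→d2:-→d3:-→d4:-→d5:-→d6:-→d7:-→d8:-→d9:-→d10:-→d11:-→d12:-→d13:-→d14:-→d15:-→d16:H2→d17:-→d18:-→d19:-  best=H2
  add 163.164.9.160/28 -> H1 at depth 28
  ? 189.98.128.6  path d0:-→d1:-→d2:-→d3:-→d4:-→d5:-→d6:-→d7:-→d8:-→d9:-→d10:-→d11:-→d12:-→d13:-→d14:-→d15:-→d16:H5→d17:H5  best=H5

== LOOKUPS ==
["H2","H5","H2","H2","H2","H5"]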